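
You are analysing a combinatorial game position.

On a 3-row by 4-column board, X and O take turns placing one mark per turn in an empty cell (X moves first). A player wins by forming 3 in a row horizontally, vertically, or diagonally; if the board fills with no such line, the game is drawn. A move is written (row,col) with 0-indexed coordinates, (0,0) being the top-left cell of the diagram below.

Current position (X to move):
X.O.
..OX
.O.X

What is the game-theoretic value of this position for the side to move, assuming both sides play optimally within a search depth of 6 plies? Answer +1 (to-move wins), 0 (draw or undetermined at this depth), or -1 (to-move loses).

value(X.O./..OX/.O.X, X) = +1

p1 X@[X.O./..OX/.O.X]: (0,1)[XXO./..OX/.O.X]-1 (0,3)[X.OX/..OX/.O.X]+1* (1,0)[X.O./X.OX/.O.X]-1 (1,1)[X.O./.XOX/.O.X]-1 (2,0)[X.O./..OX/XO.X]-1 (2,2)[X.O./..OX/.OXX]-1
p2 O@[X.OX/..OX/.O.X] terminal -1; root [X.O./..OX/.O.X] d6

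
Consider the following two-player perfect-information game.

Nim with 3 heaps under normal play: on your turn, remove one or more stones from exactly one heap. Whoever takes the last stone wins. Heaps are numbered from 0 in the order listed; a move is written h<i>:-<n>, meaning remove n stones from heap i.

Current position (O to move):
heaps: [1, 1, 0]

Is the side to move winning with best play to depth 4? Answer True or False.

O winning at [(1,1,0)]: False

ply 1, O at (1,1,0) | h0:-1=-1→(0,1,0)*; h1:-1=-1→(1,0,0)
ply 2, X at (0,1,0) | h1:-1=+1→(0,0,0)*
ply 3: (0,0,0) is terminal -1 (O); from (1,1,0) depth 4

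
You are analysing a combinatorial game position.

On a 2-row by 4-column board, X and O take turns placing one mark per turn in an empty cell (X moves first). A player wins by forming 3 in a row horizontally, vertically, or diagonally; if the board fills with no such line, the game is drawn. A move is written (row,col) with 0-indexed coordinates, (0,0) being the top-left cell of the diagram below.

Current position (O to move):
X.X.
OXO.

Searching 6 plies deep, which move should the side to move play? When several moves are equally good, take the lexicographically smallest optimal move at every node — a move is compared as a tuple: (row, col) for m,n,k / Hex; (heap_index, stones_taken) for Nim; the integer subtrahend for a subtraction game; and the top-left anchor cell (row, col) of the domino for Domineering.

[X.X./OXO.] O move#1: (0,1):+0/XOX./OXO.*, (0,3):-1/X.XO/OXO., (1,3):-1/X.X./OXOO
[XOX./OXO.] X move#2: (0,3):+0/XOXX/OXO.*, (1,3):+0/XOX./OXOX
[XOXX/OXO.] O move#3: (1,3):+0/XOXX/OXOO*
[XOXX/OXOO] end (terminal +0, X#4); searched X.X./OXO. to 6

O's best at [X.X./OXO.]: (0,1)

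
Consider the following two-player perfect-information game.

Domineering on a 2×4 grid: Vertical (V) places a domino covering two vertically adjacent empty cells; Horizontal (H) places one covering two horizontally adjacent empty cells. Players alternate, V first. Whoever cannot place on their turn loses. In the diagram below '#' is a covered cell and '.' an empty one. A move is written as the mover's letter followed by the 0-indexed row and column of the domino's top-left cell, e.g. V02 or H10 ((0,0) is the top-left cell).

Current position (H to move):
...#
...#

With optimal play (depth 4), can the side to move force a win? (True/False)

ply 1, H at ...#/...# | H00=+1→##.#/...#*; H01=+1→.###/...#; H10=+1→...#/##.#; H11=+1→...#/.###
ply 2, V at ##.#/...# | V02=-1→####/..##*
ply 3, H at ####/..## | H10=+1→####/####*
ply 4: ####/#### is terminal -1 (V); from ...#/...# depth 4

H winning at [...#/...#]: True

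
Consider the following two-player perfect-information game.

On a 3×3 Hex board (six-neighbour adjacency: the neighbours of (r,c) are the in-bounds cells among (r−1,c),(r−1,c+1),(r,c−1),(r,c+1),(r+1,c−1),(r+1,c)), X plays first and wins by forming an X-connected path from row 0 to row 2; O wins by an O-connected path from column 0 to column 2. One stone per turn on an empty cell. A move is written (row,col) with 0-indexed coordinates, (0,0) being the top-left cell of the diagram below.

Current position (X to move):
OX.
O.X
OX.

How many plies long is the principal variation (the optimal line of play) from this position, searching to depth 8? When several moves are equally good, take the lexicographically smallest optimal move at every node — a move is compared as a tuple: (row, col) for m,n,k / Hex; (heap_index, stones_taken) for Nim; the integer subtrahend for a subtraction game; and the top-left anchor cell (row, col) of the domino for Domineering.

PV length from [OX./O.X/OX.]: 1 ply

[OX./O.X/OX.] X move#1: (0,2):+1/OXX/O.X/OX.*, (1,1):+1/OX./OXX/OX., (2,2):+1/OX./O.X/OXX
[OXX/O.X/OX.] end (terminal -1, O#2); searched OX./O.X/OX. to 8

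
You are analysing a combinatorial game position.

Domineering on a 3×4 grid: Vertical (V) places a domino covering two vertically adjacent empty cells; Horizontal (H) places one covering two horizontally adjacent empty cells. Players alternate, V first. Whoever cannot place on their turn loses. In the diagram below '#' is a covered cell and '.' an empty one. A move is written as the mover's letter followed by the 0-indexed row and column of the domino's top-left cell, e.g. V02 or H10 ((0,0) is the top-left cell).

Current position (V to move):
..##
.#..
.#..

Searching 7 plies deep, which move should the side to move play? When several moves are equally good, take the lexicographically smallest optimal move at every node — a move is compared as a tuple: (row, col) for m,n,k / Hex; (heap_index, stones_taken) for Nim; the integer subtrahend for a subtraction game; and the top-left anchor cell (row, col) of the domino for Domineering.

V's best at [..##/.#../.#..]: V12

p1 V@[..##/.#../.#..]: V00[#.##/##../.#..]-1 V10[..##/##../##..]-1 V12[..##/.##./.##.]+1* V13[..##/.#.#/.#.#]+1
p2 H@[..##/.##./.##.]: H00[####/.##./.##.]-1*
p3 V@[####/.##./.##.]: V10[####/###./###.]+1* V13[####/.###/.###]+1
p4 H@[####/###./###.] terminal -1; root [..##/.#../.#..] d7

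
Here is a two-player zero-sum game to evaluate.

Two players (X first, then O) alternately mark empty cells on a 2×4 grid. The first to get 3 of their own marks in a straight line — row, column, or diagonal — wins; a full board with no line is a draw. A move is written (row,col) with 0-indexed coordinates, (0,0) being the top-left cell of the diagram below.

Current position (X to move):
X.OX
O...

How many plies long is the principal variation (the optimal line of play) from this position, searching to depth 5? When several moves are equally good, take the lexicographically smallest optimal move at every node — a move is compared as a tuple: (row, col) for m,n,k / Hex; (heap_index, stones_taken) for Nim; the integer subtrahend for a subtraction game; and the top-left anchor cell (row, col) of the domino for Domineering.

PV length from [X.OX/O...]: 4 plies

[X.OX/O...] X move#1: (0,1):+0/XXOX/O...*, (1,1):+0/X.OX/OX.., (1,2):+0/X.OX/O.X., (1,3):+0/X.OX/O..X
[XXOX/O...] O move#2: (1,1):+0/XXOX/OO..*, (1,2):+0/XXOX/O.O., (1,3):+0/XXOX/O..O
[XXOX/OO..] X move#3: (1,2):+0/XXOX/OOX.*, (1,3):-1/XXOX/OO.X
[XXOX/OOX.] O move#4: (1,3):+0/XXOX/OOXO*
[XXOX/OOXO] end (terminal +0, X#5); searched X.OX/O... to 5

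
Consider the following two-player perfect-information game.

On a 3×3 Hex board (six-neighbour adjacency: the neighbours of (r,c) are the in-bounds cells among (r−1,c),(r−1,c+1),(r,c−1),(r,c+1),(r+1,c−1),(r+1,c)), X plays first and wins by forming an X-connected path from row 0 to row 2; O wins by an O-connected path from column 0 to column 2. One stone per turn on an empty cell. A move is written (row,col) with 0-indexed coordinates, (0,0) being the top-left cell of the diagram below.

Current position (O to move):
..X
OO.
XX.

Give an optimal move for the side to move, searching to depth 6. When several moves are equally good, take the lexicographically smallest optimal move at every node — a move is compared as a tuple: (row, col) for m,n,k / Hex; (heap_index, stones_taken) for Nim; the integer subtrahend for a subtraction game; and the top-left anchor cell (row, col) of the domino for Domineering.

ply 1, O at ..X/OO./XX. | (0,0)=-1→O.X/OO./XX.; (0,1)=-1→.OX/OO./XX.; (1,2)=+1→..X/OOO/XX.*; (2,2)=-1→..X/OO./XXO
ply 2: ..X/OOO/XX. is terminal -1 (X); from ..X/OO./XX. depth 6

O's best at [..X/OO./XX.]: (1,2)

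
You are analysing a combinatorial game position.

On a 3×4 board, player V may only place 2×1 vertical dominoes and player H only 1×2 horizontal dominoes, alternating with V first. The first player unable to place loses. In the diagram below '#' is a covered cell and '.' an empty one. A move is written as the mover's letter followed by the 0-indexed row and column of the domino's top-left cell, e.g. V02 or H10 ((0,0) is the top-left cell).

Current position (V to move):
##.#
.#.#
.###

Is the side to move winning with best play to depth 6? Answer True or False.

V winning at [##.#/.#.#/.###]: True

p1 V@[##.#/.#.#/.###]: V02[####/.###/.###]+1* V10[##.#/##.#/####]+1
p2 H@[####/.###/.###] terminal -1; root [##.#/.#.#/.###] d6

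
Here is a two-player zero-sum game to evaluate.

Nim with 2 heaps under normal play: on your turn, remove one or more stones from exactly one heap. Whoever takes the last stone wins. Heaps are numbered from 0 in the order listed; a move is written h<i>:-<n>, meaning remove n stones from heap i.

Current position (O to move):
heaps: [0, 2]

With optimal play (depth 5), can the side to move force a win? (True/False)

O winning at [(0,2)]: True

ply 1, O at (0,2) | h1:-1=-1→(0,1); h1:-2=+1→(0,0)*
ply 2: (0,0) is terminal -1 (X); from (0,2) depth 5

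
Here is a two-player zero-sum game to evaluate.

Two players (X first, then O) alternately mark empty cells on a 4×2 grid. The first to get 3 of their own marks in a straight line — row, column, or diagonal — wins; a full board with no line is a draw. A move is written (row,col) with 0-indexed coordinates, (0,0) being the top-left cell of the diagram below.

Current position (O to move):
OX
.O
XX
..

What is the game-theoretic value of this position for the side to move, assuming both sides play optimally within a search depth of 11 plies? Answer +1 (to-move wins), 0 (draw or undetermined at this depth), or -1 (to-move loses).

value(OX/.O/XX/.., O) = 0

[OX/.O/XX/..] O move#1: (1,0):+0/OX/OO/XX/..*, (3,0):+0/OX/.O/XX/O., (3,1):+0/OX/.O/XX/.O
[OX/OO/XX/..] X move#2: (3,0):+0/OX/OO/XX/X.*, (3,1):+0/OX/OO/XX/.X
[OX/OO/XX/X.] O move#3: (3,1):+0/OX/OO/XX/XO*
[OX/OO/XX/XO] end (terminal +0, X#4); searched OX/.O/XX/.. to 11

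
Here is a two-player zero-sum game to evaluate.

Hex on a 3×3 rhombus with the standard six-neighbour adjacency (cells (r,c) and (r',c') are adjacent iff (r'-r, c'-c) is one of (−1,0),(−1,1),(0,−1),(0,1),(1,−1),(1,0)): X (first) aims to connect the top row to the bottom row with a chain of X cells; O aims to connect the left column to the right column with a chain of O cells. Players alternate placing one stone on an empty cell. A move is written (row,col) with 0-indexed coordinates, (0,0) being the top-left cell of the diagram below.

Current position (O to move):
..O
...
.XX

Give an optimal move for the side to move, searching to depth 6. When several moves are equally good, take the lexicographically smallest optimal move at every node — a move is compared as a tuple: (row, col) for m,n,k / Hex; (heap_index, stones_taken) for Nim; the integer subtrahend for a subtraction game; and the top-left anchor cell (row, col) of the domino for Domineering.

p1 O@[..O/.../.XX]: (0,0)[O.O/.../.XX]+1* (0,1)[.OO/.../.XX]+1 (1,0)[..O/O../.XX]+1 (1,1)[..O/.O./.XX]+1 (1,2)[..O/..O/.XX]-1 (2,0)[..O/.../OXX]+1
p2 X@[O.O/.../.XX]: (0,1)[OXO/.../.XX]-1* (1,0)[O.O/X../.XX]-1 (1,1)[O.O/.X./.XX]-1 (1,2)[O.O/..X/.XX]-1 (2,0)[O.O/.../XXX]-1
p3 O@[OXO/.../.XX]: (1,0)[OXO/O../.XX]-1 (1,1)[OXO/.O./.XX]+1* (1,2)[OXO/..O/.XX]-1 (2,0)[OXO/.../OXX]-1
p4 X@[OXO/.O./.XX]: (1,0)[OXO/XO./.XX]-1* (1,2)[OXO/.OX/.XX]-1 (2,0)[OXO/.O./XXX]-1
p5 O@[OXO/XO./.XX]: (1,2)[OXO/XOO/.XX]-1 (2,0)[OXO/XO./OXX]+1*
p6 X@[OXO/XO./OXX] terminal -1; root [..O/.../.XX] d6

O's best at [..O/.../.XX]: (0,0)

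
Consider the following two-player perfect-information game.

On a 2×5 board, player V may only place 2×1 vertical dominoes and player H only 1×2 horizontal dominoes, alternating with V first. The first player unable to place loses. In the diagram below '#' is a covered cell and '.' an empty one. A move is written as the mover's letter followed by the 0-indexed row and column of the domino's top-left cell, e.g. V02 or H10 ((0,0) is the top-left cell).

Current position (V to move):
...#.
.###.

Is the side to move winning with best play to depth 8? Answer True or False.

[...#./.###.] V move#1: V00:+1/#..#./####.*, V04:-1/...##/.####
[#..#./####.] H move#2: H01:-1/####./####.*
[####./####.] V move#3: V04:+1/#####/#####*
[#####/#####] end (terminal -1, H#4); searched ...#./.###. to 8

V winning at [...#./.###.]: True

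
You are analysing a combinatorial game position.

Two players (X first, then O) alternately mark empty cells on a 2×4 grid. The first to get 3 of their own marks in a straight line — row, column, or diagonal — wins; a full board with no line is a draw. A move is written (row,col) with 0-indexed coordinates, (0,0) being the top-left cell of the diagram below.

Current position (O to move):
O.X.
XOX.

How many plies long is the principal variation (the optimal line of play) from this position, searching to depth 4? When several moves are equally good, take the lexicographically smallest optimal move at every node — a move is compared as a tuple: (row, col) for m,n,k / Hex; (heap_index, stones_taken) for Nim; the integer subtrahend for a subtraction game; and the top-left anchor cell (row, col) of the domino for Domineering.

PV length from [O.X./XOX.]: 3 plies

ply 1, O at O.X./XOX. | (0,1)=+0→OOX./XOX.*; (0,3)=+0→O.XO/XOX.; (1,3)=+0→O.X./XOXO
ply 2, X at OOX./XOX. | (0,3)=+0→OOXX/XOX.*; (1,3)=+0→OOX./XOXX
ply 3, O at OOXX/XOX. | (1,3)=+0→OOXX/XOXO*
ply 4: OOXX/XOXO is terminal +0 (X); from O.X./XOX. depth 4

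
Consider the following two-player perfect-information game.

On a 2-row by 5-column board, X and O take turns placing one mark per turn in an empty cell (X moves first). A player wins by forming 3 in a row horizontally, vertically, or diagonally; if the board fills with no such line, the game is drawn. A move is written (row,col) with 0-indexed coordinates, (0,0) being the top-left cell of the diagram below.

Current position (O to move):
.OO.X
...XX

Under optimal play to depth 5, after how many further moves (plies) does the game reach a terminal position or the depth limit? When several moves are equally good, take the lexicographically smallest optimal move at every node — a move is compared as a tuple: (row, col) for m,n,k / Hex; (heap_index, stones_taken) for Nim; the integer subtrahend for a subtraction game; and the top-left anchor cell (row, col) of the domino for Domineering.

p1 O@[.OO.X/...XX]: (0,0)[OOO.X/...XX]+1* (0,3)[.OOOX/...XX]+1 (1,0)[.OO.X/O..XX]-1 (1,1)[.OO.X/.O.XX]-1 (1,2)[.OO.X/..OXX]+1
p2 X@[OOO.X/...XX] terminal -1; root [.OO.X/...XX] d5

PV length from [.OO.X/...XX]: 1 ply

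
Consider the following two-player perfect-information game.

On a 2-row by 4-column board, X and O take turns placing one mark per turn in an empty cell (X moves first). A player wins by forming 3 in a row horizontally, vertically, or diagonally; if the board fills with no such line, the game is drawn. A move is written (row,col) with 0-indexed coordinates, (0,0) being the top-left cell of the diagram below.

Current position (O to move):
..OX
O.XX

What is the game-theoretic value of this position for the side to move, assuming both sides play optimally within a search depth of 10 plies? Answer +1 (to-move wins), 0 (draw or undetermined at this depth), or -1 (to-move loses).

p1 O@[..OX/O.XX]: (0,0)[O.OX/O.XX]-1 (0,1)[.OOX/O.XX]-1 (1,1)[..OX/OOXX]+0*
p2 X@[..OX/OOXX]: (0,0)[X.OX/OOXX]+0* (0,1)[.XOX/OOXX]+0
p3 O@[X.OX/OOXX]: (0,1)[XOOX/OOXX]+0*
p4 X@[XOOX/OOXX] terminal +0; root [..OX/O.XX] d10

value(..OX/O.XX, O) = 0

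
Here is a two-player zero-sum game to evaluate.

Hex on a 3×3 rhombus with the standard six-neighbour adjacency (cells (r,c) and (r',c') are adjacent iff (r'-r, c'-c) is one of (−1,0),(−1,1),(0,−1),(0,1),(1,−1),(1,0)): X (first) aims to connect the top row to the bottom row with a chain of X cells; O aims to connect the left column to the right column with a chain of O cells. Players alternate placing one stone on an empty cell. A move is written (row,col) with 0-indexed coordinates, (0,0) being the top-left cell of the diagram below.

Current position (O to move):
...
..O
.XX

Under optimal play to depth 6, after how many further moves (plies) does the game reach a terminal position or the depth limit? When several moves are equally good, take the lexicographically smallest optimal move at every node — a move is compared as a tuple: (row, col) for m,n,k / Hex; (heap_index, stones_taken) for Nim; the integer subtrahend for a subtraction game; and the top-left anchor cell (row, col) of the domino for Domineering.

PV length from [.../..O/.XX]: 5 plies

ply 1, O at .../..O/.XX | (0,0)=-1→O../..O/.XX; (0,1)=+1→.O./..O/.XX*; (0,2)=-1→..O/..O/.XX; (1,0)=-1→.../O.O/.XX; (1,1)=+1→.../.OO/.XX; (2,0)=-1→.../..O/OXX
ply 2, X at .O./..O/.XX | (0,0)=-1→XO./..O/.XX*; (0,2)=-1→.OX/..O/.XX; (1,0)=-1→.O./X.O/.XX; (1,1)=-1→.O./.XO/.XX; (2,0)=-1→.O./..O/XXX
ply 3, O at XO./..O/.XX | (0,2)=-1→XOO/..O/.XX; (1,0)=+1→XO./O.O/.XX*; (1,1)=+1→XO./.OO/.XX; (2,0)=-1→XO./..O/OXX
ply 4, X at XO./O.O/.XX | (0,2)=-1→XOX/O.O/.XX*; (1,1)=-1→XO./OXO/.XX; (2,0)=-1→XO./O.O/XXX
ply 5, O at XOX/O.O/.XX | (1,1)=+1→XOX/OOO/.XX*; (2,0)=-1→XOX/O.O/OXX
ply 6: XOX/OOO/.XX is terminal -1 (X); from .../..O/.XX depth 6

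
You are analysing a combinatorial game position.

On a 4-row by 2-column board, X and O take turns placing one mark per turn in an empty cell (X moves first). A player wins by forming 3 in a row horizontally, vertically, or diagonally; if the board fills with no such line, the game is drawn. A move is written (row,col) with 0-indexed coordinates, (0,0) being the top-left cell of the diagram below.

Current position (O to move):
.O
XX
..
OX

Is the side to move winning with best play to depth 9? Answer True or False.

[.O/XX/../OX] O move#1: (0,0):-1/OO/XX/../OX, (2,0):-1/.O/XX/O./OX, (2,1):+0/.O/XX/.O/OX*
[.O/XX/.O/OX] X move#2: (0,0):+0/XO/XX/.O/OX*, (2,0):+0/.O/XX/XO/OX
[XO/XX/.O/OX] O move#3: (2,0):+0/XO/XX/OO/OX*
[XO/XX/OO/OX] end (terminal +0, X#4); searched .O/XX/../OX to 9

O winning at [.O/XX/../OX]: False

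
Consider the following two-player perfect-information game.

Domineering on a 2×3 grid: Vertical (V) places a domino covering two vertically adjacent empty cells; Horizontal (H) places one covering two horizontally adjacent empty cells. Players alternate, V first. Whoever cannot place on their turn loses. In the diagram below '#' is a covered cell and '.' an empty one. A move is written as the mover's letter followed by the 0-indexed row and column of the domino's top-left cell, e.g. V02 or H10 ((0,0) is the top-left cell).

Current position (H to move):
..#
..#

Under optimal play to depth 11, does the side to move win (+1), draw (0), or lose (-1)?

value(..#/..#, H) = +1

p1 H@[..#/..#]: H00[###/..#]+1* H10[..#/###]+1
p2 V@[###/..#] terminal -1; root [..#/..#] d11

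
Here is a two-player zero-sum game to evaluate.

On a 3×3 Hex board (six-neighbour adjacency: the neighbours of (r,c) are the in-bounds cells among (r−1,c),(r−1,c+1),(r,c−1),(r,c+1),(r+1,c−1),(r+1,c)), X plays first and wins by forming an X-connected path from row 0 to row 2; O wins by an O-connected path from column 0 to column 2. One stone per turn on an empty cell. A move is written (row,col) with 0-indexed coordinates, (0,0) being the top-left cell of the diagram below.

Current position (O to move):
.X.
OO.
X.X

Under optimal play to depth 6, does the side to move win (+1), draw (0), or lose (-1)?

ply 1, O at .X./OO./X.X | (0,0)=+1→OX./OO./X.X*; (0,2)=+1→.XO/OO./X.X; (1,2)=+1→.X./OOO/X.X; (2,1)=+1→.X./OO./XOX
ply 2, X at OX./OO./X.X | (0,2)=-1→OXX/OO./X.X*; (1,2)=-1→OX./OOX/X.X; (2,1)=-1→OX./OO./XXX
ply 3, O at OXX/OO./X.X | (1,2)=+1→OXX/OOO/X.X*; (2,1)=-1→OXX/OO./XOX
ply 4: OXX/OOO/X.X is terminal -1 (X); from .X./OO./X.X depth 6

value(.X./OO./X.X, O) = +1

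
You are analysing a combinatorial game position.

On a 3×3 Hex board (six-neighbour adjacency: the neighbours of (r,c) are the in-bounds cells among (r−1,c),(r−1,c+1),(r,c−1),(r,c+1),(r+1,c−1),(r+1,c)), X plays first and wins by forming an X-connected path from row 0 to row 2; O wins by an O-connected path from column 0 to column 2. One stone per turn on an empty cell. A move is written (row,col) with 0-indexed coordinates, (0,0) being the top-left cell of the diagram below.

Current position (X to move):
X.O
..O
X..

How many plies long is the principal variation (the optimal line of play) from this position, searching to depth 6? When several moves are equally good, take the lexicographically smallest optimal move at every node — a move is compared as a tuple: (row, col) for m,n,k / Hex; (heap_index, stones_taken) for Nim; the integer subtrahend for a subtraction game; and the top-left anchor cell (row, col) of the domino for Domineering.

PV length from [X.O/..O/X..]: 3 plies

ply 1, X at X.O/..O/X.. | (0,1)=+1→XXO/..O/X..*; (1,0)=+1→X.O/X.O/X..; (1,1)=+1→X.O/.XO/X..; (2,1)=-1→X.O/..O/XX.; (2,2)=-1→X.O/..O/X.X
ply 2, O at XXO/..O/X.. | (1,0)=-1→XXO/O.O/X..*; (1,1)=-1→XXO/.OO/X..; (2,1)=-1→XXO/..O/XO.; (2,2)=-1→XXO/..O/X.O
ply 3, X at XXO/O.O/X.. | (1,1)=+1→XXO/OXO/X..*; (2,1)=-1→XXO/O.O/XX.; (2,2)=-1→XXO/O.O/X.X
ply 4: XXO/OXO/X.. is terminal -1 (O); from X.O/..O/X.. depth 6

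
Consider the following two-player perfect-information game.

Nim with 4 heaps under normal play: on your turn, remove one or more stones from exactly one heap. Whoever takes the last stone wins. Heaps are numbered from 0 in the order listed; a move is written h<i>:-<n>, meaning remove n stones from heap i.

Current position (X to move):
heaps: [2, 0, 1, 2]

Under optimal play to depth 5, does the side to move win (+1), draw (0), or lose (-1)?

[(2,0,1,2)] X move#1: h0:-1:-1/(1,0,1,2), h0:-2:-1/(0,0,1,2), h2:-1:+1/(2,0,0,2)*, h3:-1:-1/(2,0,1,1), h3:-2:-1/(2,0,1,0)
[(2,0,0,2)] O move#2: h0:-1:-1/(1,0,0,2)*, h0:-2:-1/(0,0,0,2), h3:-1:-1/(2,0,0,1), h3:-2:-1/(2,0,0,0)
[(1,0,0,2)] X move#3: h0:-1:-1/(0,0,0,2), h3:-1:+1/(1,0,0,1)*, h3:-2:-1/(1,0,0,0)
[(1,0,0,1)] O move#4: h0:-1:-1/(0,0,0,1)*, h3:-1:-1/(1,0,0,0)
[(0,0,0,1)] X move#5: h3:-1:+1/(0,0,0,0)*
[(0,0,0,0)] end (terminal -1, O#6); searched (2,0,1,2) to 5

value((2,0,1,2), X) = +1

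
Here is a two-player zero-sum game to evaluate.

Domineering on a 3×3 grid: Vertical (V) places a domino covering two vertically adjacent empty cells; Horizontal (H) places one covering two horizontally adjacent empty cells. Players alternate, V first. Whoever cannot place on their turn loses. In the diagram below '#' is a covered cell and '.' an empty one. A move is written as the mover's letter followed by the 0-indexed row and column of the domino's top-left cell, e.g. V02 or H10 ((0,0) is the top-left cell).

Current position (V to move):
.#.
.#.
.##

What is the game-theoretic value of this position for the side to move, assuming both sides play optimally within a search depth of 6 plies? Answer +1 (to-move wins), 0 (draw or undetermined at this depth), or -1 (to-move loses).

[.#./.#./.##] V move#1: V00:+1/##./##./.##*, V02:+1/.##/.##/.##, V10:+1/.#./##./###
[##./##./.##] end (terminal -1, H#2); searched .#./.#./.## to 6

value(.#./.#./.##, V) = +1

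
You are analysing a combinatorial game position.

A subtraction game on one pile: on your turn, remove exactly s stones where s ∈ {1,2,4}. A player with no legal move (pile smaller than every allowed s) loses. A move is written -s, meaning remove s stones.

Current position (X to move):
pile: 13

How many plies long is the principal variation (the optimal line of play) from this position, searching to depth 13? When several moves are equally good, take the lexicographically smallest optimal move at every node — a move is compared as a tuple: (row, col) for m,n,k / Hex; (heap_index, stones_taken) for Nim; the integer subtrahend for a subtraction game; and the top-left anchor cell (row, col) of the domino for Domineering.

PV length from [13]: 9 plies

p1 X@[13]: -1[12]+1* -2[11]-1 -4[9]+1
p2 O@[12]: -1[11]-1* -2[10]-1 -4[8]-1
p3 X@[11]: -1[10]-1 -2[9]+1* -4[7]-1
p4 O@[9]: -1[8]-1* -2[7]-1 -4[5]-1
p5 X@[8]: -1[7]-1 -2[6]+1* -4[4]-1
p6 O@[6]: -1[5]-1* -2[4]-1 -4[2]-1
p7 X@[5]: -1[4]-1 -2[3]+1* -4[1]-1
p8 O@[3]: -1[2]-1* -2[1]-1
p9 X@[2]: -1[1]-1 -2[0]+1*
p10 O@[0] terminal -1; root [13] d13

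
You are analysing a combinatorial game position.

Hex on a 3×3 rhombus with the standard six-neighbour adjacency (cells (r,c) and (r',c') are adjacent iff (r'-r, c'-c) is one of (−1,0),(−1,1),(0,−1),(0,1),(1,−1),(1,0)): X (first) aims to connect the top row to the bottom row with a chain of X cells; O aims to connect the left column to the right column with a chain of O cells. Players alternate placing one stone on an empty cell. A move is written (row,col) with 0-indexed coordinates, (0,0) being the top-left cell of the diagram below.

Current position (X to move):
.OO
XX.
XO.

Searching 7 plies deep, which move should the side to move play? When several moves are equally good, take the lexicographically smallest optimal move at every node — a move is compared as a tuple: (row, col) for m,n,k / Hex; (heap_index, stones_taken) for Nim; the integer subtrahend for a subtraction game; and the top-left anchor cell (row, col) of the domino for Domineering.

[.OO/XX./XO.] X move#1: (0,0):+1/XOO/XX./XO.*, (1,2):-1/.OO/XXX/XO., (2,2):-1/.OO/XX./XOX
[XOO/XX./XO.] end (terminal -1, O#2); searched .OO/XX./XO. to 7

X's best at [.OO/XX./XO.]: (0,0)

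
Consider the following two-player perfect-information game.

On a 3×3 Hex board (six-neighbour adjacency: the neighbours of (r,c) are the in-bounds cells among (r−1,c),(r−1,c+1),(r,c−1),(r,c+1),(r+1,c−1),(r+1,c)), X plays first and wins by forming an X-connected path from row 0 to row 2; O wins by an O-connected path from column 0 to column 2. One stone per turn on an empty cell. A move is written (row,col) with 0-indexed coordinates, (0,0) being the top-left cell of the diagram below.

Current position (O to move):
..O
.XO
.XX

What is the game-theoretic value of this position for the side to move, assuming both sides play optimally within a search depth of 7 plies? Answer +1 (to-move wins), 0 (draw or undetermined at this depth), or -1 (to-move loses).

ply 1, O at ..O/.XO/.XX | (0,0)=-1→O.O/.XO/.XX; (0,1)=+1→.OO/.XO/.XX*; (1,0)=-1→..O/OXO/.XX; (2,0)=-1→..O/.XO/OXX
ply 2, X at .OO/.XO/.XX | (0,0)=-1→XOO/.XO/.XX*; (1,0)=-1→.OO/XXO/.XX; (2,0)=-1→.OO/.XO/XXX
ply 3, O at XOO/.XO/.XX | (1,0)=+1→XOO/OXO/.XX*; (2,0)=-1→XOO/.XO/OXX
ply 4: XOO/OXO/.XX is terminal -1 (X); from ..O/.XO/.XX depth 7

value(..O/.XO/.XX, O) = +1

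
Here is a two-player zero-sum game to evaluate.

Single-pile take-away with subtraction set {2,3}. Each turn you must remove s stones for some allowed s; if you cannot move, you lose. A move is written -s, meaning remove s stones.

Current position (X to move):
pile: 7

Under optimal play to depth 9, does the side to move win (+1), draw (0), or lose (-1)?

ply 1, X at 7 | -2=+1→5*; -3=-1→4
ply 2, O at 5 | -2=-1→3*; -3=-1→2
ply 3, X at 3 | -2=+1→1*; -3=+1→0
ply 4: 1 is terminal -1 (O); from 7 depth 9

value(7, X) = +1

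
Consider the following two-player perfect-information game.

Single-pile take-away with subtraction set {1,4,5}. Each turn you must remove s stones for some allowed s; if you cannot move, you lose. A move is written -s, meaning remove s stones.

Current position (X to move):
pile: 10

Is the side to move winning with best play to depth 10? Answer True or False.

[10] X move#1: -1:-1/9*, -4:-1/6, -5:-1/5
[9] O move#2: -1:+1/8*, -4:-1/5, -5:-1/4
[8] X move#3: -1:-1/7*, -4:-1/4, -5:-1/3
[7] O move#4: -1:-1/6, -4:-1/3, -5:+1/2*
[2] X move#5: -1:-1/1*
[1] O move#6: -1:+1/0*
[0] end (terminal -1, X#7); searched 10 to 10

X winning at [10]: False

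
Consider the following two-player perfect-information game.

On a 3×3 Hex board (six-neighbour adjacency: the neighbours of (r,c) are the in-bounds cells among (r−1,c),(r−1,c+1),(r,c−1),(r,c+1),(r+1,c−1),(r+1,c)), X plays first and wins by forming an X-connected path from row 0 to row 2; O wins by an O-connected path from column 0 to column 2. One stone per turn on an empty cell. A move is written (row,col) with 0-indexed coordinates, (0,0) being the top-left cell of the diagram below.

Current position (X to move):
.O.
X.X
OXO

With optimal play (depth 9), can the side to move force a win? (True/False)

ply 1, X at .O./X.X/OXO | (0,0)=+1→XO./X.X/OXO*; (0,2)=+1→.OX/X.X/OXO; (1,1)=+1→.O./XXX/OXO
ply 2, O at XO./X.X/OXO | (0,2)=-1→XOO/X.X/OXO*; (1,1)=-1→XO./XOX/OXO
ply 3, X at XOO/X.X/OXO | (1,1)=+1→XOO/XXX/OXO*
ply 4: XOO/XXX/OXO is terminal -1 (O); from .O./X.X/OXO depth 9

X winning at [.O./X.X/OXO]: True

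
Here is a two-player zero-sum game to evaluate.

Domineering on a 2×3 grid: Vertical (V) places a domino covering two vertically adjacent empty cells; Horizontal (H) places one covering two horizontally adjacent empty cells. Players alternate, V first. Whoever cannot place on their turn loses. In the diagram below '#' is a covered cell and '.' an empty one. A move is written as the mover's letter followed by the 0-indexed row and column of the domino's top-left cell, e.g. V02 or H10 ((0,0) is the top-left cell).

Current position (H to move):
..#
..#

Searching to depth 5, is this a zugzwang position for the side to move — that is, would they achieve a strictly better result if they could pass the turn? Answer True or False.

zugzwang(..#/..#, H) = False

ply 1, H at ..#/..# | H00=+1→###/..#*; H10=+1→..#/###
ply 2: ###/..# is terminal -1 (V); from ..#/..# depth 5
pass branch (V moves first from the same position):
  | ply 1, V at ..#/..# | V00=+1→#.#/#.#*; V01=+1→.##/.##
  | ply 2: #.#/#.# is terminal -1 (H); from ..#/..# depth 5
H moving scores +1; H passing scores -1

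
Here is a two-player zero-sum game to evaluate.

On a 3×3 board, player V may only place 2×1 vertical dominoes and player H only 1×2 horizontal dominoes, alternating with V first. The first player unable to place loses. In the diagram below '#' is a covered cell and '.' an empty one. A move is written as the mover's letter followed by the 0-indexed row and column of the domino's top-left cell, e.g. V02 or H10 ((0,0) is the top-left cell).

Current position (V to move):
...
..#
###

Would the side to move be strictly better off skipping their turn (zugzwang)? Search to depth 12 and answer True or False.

[.../..#/###] V move#1: V00:-1/#../#.#/###, V01:+1/.#./.##/###*
[.#./.##/###] end (terminal -1, H#2); searched .../..#/### to 12
suppose V passes — search the same position with H to move:
pass> [.../..#/###] H move#1: H00:+1/##./..#/###*, H01:-1/.##/..#/###, H10:+1/.../###/###
pass> [##./..#/###] end (terminal -1, V#2); searched .../..#/### to 12
for V: play +1, pass -1

zugzwang(.../..#/###, V) = False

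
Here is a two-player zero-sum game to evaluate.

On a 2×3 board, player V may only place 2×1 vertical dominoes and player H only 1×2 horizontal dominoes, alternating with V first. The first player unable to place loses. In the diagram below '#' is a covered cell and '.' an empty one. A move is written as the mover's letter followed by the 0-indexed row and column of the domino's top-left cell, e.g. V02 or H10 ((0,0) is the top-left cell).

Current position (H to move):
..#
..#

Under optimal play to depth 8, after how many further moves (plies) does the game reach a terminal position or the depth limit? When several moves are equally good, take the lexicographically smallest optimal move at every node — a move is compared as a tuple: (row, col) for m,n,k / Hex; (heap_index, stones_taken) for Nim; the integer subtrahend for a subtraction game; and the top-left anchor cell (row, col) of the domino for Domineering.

ply 1, H at ..#/..# | H00=+1→###/..#*; H10=+1→..#/###
ply 2: ###/..# is terminal -1 (V); from ..#/..# depth 8

PV length from [..#/..#]: 1 ply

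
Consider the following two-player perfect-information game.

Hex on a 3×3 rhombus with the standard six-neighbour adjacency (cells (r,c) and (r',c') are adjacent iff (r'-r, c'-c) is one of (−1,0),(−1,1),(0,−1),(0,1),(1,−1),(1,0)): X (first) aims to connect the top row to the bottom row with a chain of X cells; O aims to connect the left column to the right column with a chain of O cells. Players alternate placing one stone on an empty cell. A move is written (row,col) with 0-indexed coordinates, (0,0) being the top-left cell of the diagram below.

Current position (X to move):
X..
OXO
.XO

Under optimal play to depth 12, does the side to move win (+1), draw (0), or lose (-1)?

value(X../OXO/.XO, X) = +1

ply 1, X at X../OXO/.XO | (0,1)=+1→XX./OXO/.XO*; (0,2)=+1→X.X/OXO/.XO; (2,0)=+1→X../OXO/XXO
ply 2: XX./OXO/.XO is terminal -1 (O); from X../OXO/.XO depth 12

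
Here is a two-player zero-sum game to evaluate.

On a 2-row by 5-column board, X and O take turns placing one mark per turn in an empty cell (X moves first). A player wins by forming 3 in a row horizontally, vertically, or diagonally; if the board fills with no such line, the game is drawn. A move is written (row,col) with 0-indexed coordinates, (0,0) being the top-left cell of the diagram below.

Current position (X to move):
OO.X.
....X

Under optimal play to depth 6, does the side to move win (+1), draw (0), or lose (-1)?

value(OO.X./....X, X) = 0

ply 1, X at OO.X./....X | (0,2)=+0→OOXX./....X*; (0,4)=-1→OO.XX/....X; (1,0)=-1→OO.X./X...X; (1,1)=-1→OO.X./.X..X; (1,2)=-1→OO.X./..X.X; (1,3)=-1→OO.X./...XX
ply 2, O at OOXX./....X | (0,4)=+0→OOXXO/....X*; (1,0)=-1→OOXX./O...X; (1,1)=-1→OOXX./.O..X; (1,2)=-1→OOXX./..O.X; (1,3)=-1→OOXX./...OX
ply 3, X at OOXXO/....X | (1,0)=+0→OOXXO/X...X*; (1,1)=+0→OOXXO/.X..X; (1,2)=+0→OOXXO/..X.X; (1,3)=+0→OOXXO/...XX
ply 4, O at OOXXO/X...X | (1,1)=+0→OOXXO/XO..X*; (1,2)=+0→OOXXO/X.O.X; (1,3)=+0→OOXXO/X..OX
ply 5, X at OOXXO/XO..X | (1,2)=+0→OOXXO/XOX.X*; (1,3)=+0→OOXXO/XO.XX
ply 6, O at OOXXO/XOX.X | (1,3)=+0→OOXXO/XOXOX*
ply 7: OOXXO/XOXOX is terminal +0 (X); from OO.X./....X depth 6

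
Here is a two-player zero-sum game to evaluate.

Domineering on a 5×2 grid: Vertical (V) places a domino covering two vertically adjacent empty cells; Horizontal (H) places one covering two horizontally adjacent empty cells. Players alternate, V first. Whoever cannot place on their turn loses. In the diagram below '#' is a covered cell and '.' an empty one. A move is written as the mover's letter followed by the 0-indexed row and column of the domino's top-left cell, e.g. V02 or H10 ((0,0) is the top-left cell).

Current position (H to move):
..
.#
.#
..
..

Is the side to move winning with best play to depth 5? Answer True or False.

ply 1, H at ../.#/.#/../.. | H00=-1→##/.#/.#/../..; H30=+1→../.#/.#/##/..*; H40=+1→../.#/.#/../##
ply 2, V at ../.#/.#/##/.. | V00=-1→#./##/.#/##/..*; V10=-1→../##/##/##/..
ply 3, H at #./##/.#/##/.. | H40=+1→#./##/.#/##/##*
ply 4: #./##/.#/##/## is terminal -1 (V); from ../.#/.#/../.. depth 5

H winning at [../.#/.#/../..]: True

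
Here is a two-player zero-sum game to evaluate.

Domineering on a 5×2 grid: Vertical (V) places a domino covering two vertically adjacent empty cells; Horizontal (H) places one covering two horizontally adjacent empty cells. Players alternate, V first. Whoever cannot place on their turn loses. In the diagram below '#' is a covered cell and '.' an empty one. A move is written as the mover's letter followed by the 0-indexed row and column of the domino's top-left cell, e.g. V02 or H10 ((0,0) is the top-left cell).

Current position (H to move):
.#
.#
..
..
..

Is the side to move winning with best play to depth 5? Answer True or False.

[.#/.#/../../..] H move#1: H20:-1/.#/.#/##/../.., H30:+1/.#/.#/../##/..*, H40:-1/.#/.#/../../##
[.#/.#/../##/..] V move#2: V00:-1/##/##/../##/..*, V10:-1/.#/##/#./##/..
[##/##/../##/..] H move#3: H20:+1/##/##/##/##/..*, H40:+1/##/##/../##/##
[##/##/##/##/..] end (terminal -1, V#4); searched .#/.#/../../.. to 5

H winning at [.#/.#/../../..]: True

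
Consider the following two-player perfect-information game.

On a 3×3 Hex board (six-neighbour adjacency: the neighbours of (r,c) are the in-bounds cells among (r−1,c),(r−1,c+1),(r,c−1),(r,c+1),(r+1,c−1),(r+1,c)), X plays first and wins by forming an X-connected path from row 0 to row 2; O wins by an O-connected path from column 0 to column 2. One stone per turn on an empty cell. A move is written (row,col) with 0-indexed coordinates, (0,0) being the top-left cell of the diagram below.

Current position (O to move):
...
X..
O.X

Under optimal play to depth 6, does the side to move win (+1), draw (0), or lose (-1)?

ply 1, O at .../X../O.X | (0,0)=-1→O../X../O.X; (0,1)=-1→.O./X../O.X; (0,2)=-1→..O/X../O.X; (1,1)=+1→.../XO./O.X*; (1,2)=+1→.../X.O/O.X; (2,1)=-1→.../X../OOX
ply 2, X at .../XO./O.X | (0,0)=-1→X../XO./O.X*; (0,1)=-1→.X./XO./O.X; (0,2)=-1→..X/XO./O.X; (1,2)=-1→.../XOX/O.X; (2,1)=-1→.../XO./OXX
ply 3, O at X../XO./O.X | (0,1)=+1→XO./XO./O.X*; (0,2)=+1→X.O/XO./O.X; (1,2)=+1→X../XOO/O.X; (2,1)=+1→X../XO./OOX
ply 4, X at XO./XO./O.X | (0,2)=-1→XOX/XO./O.X*; (1,2)=-1→XO./XOX/O.X; (2,1)=-1→XO./XO./OXX
ply 5, O at XOX/XO./O.X | (1,2)=+1→XOX/XOO/O.X*; (2,1)=-1→XOX/XO./OOX
ply 6: XOX/XOO/O.X is terminal -1 (X); from .../X../O.X depth 6

value(.../X../O.X, O) = +1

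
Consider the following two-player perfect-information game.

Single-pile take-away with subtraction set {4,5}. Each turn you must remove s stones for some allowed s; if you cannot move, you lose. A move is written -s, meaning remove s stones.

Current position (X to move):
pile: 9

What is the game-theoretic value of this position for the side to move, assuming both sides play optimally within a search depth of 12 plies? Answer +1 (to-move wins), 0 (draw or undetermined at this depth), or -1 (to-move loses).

value(9, X) = -1

p1 X@[9]: -4[5]-1* -5[4]-1
p2 O@[5]: -4[1]+1* -5[0]+1
p3 X@[1] terminal -1; root [9] d12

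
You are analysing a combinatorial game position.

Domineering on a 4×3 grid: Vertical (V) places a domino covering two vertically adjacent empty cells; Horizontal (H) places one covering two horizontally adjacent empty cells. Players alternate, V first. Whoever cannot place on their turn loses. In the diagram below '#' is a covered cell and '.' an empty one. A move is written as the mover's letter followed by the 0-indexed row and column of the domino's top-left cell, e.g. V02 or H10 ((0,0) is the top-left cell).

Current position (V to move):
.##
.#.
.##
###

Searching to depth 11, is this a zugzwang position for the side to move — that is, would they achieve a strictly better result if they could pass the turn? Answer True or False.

zugzwang(.##/.#./.##/###, V) = False

p1 V@[.##/.#./.##/###]: V00[###/##./.##/###]+1* V10[.##/##./###/###]+1
p2 H@[###/##./.##/###] terminal -1; root [.##/.#./.##/###] d11
if V skipped the turn, H would face:
~ p1 H@[.##/.#./.##/###] terminal -1; root [.##/.#./.##/###] d11
compare (V): move=+1 vs pass=+1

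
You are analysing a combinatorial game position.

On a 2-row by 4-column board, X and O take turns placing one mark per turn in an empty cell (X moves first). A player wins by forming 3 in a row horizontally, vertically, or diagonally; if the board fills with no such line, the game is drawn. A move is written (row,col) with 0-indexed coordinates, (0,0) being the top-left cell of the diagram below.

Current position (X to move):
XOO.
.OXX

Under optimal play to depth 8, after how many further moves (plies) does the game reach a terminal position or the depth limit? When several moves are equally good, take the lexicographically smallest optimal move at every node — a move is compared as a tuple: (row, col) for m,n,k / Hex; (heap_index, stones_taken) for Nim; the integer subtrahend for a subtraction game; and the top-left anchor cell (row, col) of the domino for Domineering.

ply 1, X at XOO./.OXX | (0,3)=+0→XOOX/.OXX*; (1,0)=-1→XOO./XOXX
ply 2, O at XOOX/.OXX | (1,0)=+0→XOOX/OOXX*
ply 3: XOOX/OOXX is terminal +0 (X); from XOO./.OXX depth 8

PV length from [XOO./.OXX]: 2 plies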